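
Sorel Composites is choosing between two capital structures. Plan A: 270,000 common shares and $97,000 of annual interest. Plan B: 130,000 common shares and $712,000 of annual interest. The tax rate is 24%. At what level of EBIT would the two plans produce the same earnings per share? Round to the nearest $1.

Set EPS_A = EPS_B: (EBIT − $97,000)(1 − 0.24) ÷ 270,000 = (EBIT − $712,000)(1 − 0.24) ÷ 130,000.
The (1 − t) factor cancels: (EBIT − 97,000) × 130,000 = (EBIT − 712,000) × 270,000.
Solving, EBIT = (712,000·270,000 − 97,000·130,000) / (270,000 − 130,000) = 179,630,000,000 / 140,000 = 1,283,071.43.

$1,283,071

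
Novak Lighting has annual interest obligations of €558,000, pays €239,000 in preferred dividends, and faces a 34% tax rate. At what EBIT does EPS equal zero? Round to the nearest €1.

Grossing the preferred dividend up to pre-tax terms: €239,000 / (1 − 0.34) = €362,121.21.
Financial break-even EBIT = interest + D_p ÷ (1 − t) = €558,000 + €362,121.21 = €920,121.21.

€920,121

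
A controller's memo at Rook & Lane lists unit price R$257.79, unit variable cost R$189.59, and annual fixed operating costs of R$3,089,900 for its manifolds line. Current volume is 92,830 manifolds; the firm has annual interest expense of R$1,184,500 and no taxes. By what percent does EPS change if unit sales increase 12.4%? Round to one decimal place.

Total contribution margin = 92,830 × R$68.20 = R$6,331,006.00.
EBIT = R$6,331,006.00 − R$3,089,900 = R$3,241,106.00.
After interest of R$1,184,500.00, pre-tax earnings = R$2,056,606.00.
DCL = total CM / (EBIT − I) = R$6,331,006.00 / R$2,056,606.00 = 3.0784.
%ΔEPS = DCL × %ΔSales = 3.0784 × +12.4% = +38.2%.

+38.2%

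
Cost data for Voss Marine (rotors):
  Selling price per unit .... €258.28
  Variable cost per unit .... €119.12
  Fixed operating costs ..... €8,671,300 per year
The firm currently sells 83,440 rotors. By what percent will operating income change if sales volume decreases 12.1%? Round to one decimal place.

-47.8%

At 83,440 units, contribution = 83,440 × €139.16 = €11,611,510.40.
EBIT = €11,611,510.40 − €8,671,300 = €2,940,210.40.
DOL = contribution ÷ EBIT = €11,611,510.40 ÷ €2,940,210.40 = 3.9492.
%ΔEBIT = DOL × %ΔSales = 3.9492 × -12.1% = -47.8%.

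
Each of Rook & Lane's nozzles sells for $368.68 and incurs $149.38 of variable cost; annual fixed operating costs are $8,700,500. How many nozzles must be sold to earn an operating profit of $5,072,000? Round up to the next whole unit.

62,803 nozzles

Contribution margin per unit = $368.68 − $149.38 = $219.30.
Units = (FC + target) / CM = ($8,700,500 + $5,072,000) / $219.30 = 62,802.10, so 62,803 nozzles.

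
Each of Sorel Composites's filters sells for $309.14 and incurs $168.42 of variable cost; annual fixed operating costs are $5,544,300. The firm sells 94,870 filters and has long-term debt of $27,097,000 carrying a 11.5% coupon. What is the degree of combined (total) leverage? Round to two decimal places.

2.85

Total contribution margin = 94,870 × $140.72 = $13,350,106.40.
Subtracting fixed costs: EBIT = $13,350,106.40 − $5,544,300 = $7,805,806.40. Interest = $3,116,155.00, so EBIT − I = $4,689,651.40.
DCL = contribution ÷ (EBIT − I) = $13,350,106.40 ÷ $4,689,651.40 = 2.8467.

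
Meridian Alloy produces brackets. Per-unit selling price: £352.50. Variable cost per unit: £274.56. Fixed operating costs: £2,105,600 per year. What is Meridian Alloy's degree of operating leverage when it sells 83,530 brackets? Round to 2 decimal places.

At 83,530 units, contribution = 83,530 × £77.94 = £6,510,328.20.
Subtracting fixed costs: EBIT = £6,510,328.20 − £2,105,600 = £4,404,728.20.
So DOL = total CM / EBIT = £6,510,328.20 / £4,404,728.20 = 1.4780.

1.48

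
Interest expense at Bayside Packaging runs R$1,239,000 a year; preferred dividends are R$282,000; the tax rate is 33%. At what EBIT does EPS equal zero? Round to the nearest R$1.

Preferred dividends are paid after tax, so their pre-tax equivalent is R$282,000 ÷ (1 − 0.33) = R$420,895.52.
Financial break-even EBIT = interest + D_p ÷ (1 − t) = R$1,239,000 + R$420,895.52 = R$1,659,895.52.

R$1,659,896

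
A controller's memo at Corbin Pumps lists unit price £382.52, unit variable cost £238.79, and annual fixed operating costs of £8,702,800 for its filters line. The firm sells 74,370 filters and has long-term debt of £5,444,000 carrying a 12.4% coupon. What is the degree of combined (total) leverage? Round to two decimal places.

Total contribution margin = 74,370 × £143.73 = £10,689,200.10.
Subtracting fixed costs: EBIT = £10,689,200.10 − £8,702,800 = £1,986,400.10. Interest = £675,056.00, so EBIT − I = £1,311,344.10.
DCL = contribution ÷ (EBIT − I) = £10,689,200.10 ÷ £1,311,344.10 = 8.1513.

8.15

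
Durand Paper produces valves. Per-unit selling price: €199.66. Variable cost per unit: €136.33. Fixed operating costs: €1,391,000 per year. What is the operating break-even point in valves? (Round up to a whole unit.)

21,965 valves

Contribution margin per unit = €199.66 − €136.33 = €63.33.
Break-even Q = €1,391,000 / €63.33 = 21,964.31 → 21,965 valves.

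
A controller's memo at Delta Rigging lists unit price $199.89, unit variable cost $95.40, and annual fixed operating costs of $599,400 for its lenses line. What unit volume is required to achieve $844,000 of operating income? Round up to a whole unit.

Unit CM = price − variable cost = $199.89 − $95.40 = $104.49.
Need Q such that Q × $104.49 − $599,400 = $844,000, i.e. Q = $1,443,400 / $104.49 = 13,813.76 → 13,814.

13,814 lenses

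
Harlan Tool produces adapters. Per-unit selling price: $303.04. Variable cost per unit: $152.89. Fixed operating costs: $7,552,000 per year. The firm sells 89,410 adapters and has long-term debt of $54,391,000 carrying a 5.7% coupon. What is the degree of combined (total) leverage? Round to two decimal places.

Contribution at this volume is 89,410 × $150.15 = $13,424,911.50.
EBIT = $13,424,911.50 − $7,552,000 = $5,872,911.50. Interest = $3,100,287.00.
DOL = $13,424,911.50 ÷ $5,872,911.50 = 2.2859; DFL = $5,872,911.50 ÷ $2,772,624.50 = 2.1182.
DCL = DOL × DFL = 2.2859 × 2.1182 = 4.8420.

4.84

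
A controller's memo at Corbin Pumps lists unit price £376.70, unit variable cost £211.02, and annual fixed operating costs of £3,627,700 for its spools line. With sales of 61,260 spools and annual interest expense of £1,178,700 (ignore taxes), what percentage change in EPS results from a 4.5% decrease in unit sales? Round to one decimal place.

Contribution at this volume is 61,260 × £165.68 = £10,149,556.80.
EBIT = £10,149,556.80 − £3,627,700 = £6,521,856.80.
Interest = £1,178,700.00, so EBIT − I = £5,343,156.80.
DCL = total CM / (EBIT − I) = £10,149,556.80 / £5,343,156.80 = 1.8995.
EPS therefore changes by 1.8995 × (-4.5%) = -8.5%.

-8.5%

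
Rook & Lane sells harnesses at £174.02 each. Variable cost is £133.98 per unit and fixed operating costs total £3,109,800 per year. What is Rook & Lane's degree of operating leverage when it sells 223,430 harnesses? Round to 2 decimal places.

1.53

At 223,430 units, contribution = 223,430 × £40.04 = £8,946,137.20.
EBIT = £8,946,137.20 − £3,109,800 = £5,836,337.20.
Degree of operating leverage = £8,946,137.20 / £5,836,337.20 = 1.5328.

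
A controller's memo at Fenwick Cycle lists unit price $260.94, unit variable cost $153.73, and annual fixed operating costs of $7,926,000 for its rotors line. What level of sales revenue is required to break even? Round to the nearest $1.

Contribution margin per unit = $260.94 − $153.73 = $107.21, a CM ratio of $107.21 ÷ $260.94 = 0.4109.
Break-even revenue = fixed costs × price ÷ CM = $7,926,000 × $260.94 ÷ $107.21 = $19,291,208.

$19,291,208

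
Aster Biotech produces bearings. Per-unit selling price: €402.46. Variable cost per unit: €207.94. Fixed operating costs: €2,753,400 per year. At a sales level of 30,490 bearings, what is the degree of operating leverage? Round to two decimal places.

1.87

Contribution at this volume is 30,490 × €194.52 = €5,930,914.80.
EBIT = €5,930,914.80 − €2,753,400 = €3,177,514.80.
So DOL = total CM / EBIT = €5,930,914.80 / €3,177,514.80 = 1.8665.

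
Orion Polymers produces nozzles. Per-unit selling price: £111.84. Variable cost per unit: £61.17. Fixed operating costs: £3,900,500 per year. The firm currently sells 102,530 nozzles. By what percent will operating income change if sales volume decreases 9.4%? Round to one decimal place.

-37.7%

At 102,530 units, contribution = 102,530 × £50.67 = £5,195,195.10.
EBIT = £5,195,195.10 − £3,900,500 = £1,294,695.10.
Degree of operating leverage = £5,195,195.10 / £1,294,695.10 = 4.0127.
%ΔEBIT = DOL × %ΔSales = 4.0127 × -9.4% = -37.7%.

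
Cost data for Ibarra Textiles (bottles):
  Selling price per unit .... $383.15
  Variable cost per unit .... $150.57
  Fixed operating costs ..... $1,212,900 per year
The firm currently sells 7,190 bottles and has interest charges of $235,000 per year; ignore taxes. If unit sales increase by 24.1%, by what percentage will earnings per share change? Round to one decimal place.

Contribution at this volume is 7,190 × $232.58 = $1,672,250.20.
Subtracting fixed costs: EBIT = $1,672,250.20 − $1,212,900 = $459,350.20.
After interest of $235,000.00, pre-tax earnings = $224,350.20.
DCL = total CM / (EBIT − I) = $1,672,250.20 / $224,350.20 = 7.4537.
%ΔEPS = DCL × %ΔSales = 7.4537 × +24.1% = +179.6%.

+179.6%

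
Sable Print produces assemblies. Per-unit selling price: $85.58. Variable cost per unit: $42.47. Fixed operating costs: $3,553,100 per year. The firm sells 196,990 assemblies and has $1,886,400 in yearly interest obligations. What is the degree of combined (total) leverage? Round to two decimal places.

At 196,990 units, contribution = 196,990 × $43.11 = $8,492,238.90.
EBIT = $8,492,238.90 − $3,553,100 = $4,939,138.90. Interest = $1,886,400.00.
DOL = $8,492,238.90 ÷ $4,939,138.90 = 1.7194; DFL = $4,939,138.90 ÷ $3,052,738.90 = 1.6179.
DCL = DOL × DFL = 1.7194 × 1.6179 = 2.7818.

2.78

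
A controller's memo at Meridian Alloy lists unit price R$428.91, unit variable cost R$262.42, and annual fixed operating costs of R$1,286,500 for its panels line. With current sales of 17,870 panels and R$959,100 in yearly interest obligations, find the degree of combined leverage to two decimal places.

4.08

Total contribution margin = 17,870 × R$166.49 = R$2,975,176.30.
Subtracting fixed costs: EBIT = R$2,975,176.30 − R$1,286,500 = R$1,688,676.30. Interest = R$959,100.00, so EBIT − I = R$729,576.30.
Degree of total leverage = total CM / (EBIT − interest) = R$2,975,176.30 / R$729,576.30 = 4.0780.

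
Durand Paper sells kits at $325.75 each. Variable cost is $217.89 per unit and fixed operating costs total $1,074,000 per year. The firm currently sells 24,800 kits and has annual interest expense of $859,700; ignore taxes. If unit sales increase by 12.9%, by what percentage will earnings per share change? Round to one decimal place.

+46.6%

At 24,800 units, contribution = 24,800 × $107.86 = $2,674,928.00.
EBIT = $2,674,928.00 − $1,074,000 = $1,600,928.00.
Interest = $859,700.00, so EBIT − I = $741,228.00.
Degree of combined leverage = contribution ÷ (EBIT − I) = $2,674,928.00 ÷ $741,228.00 = 3.6088.
%ΔEPS = DCL × %ΔSales = 3.6088 × +12.9% = +46.6%.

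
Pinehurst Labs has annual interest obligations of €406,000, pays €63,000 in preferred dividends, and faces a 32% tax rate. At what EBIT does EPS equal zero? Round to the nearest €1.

Preferred dividends are paid after tax, so their pre-tax equivalent is €63,000 ÷ (1 − 0.32) = €92,647.06.
EPS = 0 when EBIT covers interest plus the pre-tax preferred burden: €406,000 + €92,647.06 = €498,647.06.

€498,647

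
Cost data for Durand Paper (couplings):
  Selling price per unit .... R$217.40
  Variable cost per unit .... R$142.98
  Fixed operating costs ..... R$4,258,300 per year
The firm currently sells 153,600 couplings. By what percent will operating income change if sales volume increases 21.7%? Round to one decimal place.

Total contribution margin = 153,600 × R$74.42 = R$11,430,912.00.
Operating income = contribution − fixed costs = R$11,430,912.00 − R$4,258,300 = R$7,172,612.00.
Degree of operating leverage = R$11,430,912.00 / R$7,172,612.00 = 1.5937.
So EBIT moves 1.5937 × (+21.7%) = +34.6%.

+34.6%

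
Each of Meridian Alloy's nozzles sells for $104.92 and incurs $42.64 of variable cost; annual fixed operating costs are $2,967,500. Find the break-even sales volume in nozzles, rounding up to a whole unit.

Each unit contributes $104.92 − $42.64 = $62.28.
Break-even volume = fixed costs ÷ CM per unit = $2,967,500 ÷ $62.28 = 47,647.72, so 47,648 nozzles.

47,648 nozzles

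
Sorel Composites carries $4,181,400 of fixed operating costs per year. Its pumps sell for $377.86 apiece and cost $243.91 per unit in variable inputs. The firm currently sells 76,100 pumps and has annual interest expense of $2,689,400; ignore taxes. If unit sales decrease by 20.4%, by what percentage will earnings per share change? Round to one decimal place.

Total contribution margin = 76,100 × $133.95 = $10,193,595.00.
EBIT = $10,193,595.00 − $4,181,400 = $6,012,195.00.
Interest = $2,689,400.00, so EBIT − I = $3,322,795.00.
DCL = total CM / (EBIT − I) = $10,193,595.00 / $3,322,795.00 = 3.0678.
%ΔEPS = DCL × %ΔSales = 3.0678 × -20.4% = -62.6%.

-62.6%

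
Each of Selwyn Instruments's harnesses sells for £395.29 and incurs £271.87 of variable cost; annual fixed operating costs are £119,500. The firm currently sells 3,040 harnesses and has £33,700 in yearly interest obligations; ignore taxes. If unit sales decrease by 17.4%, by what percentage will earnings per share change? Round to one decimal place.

-29.4%

Contribution at this volume is 3,040 × £123.42 = £375,196.80.
EBIT = £375,196.80 − £119,500 = £255,696.80.
Interest = £33,700.00, so EBIT − I = £221,996.80.
Degree of combined leverage = contribution ÷ (EBIT − I) = £375,196.80 ÷ £221,996.80 = 1.6901.
EPS therefore changes by 1.6901 × (-17.4%) = -29.4%.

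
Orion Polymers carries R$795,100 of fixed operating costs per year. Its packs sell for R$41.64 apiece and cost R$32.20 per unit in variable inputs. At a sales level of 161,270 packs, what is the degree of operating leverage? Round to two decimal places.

2.09

Total contribution margin = 161,270 × R$9.44 = R$1,522,388.80.
EBIT = R$1,522,388.80 − R$795,100 = R$727,288.80.
Degree of operating leverage = R$1,522,388.80 / R$727,288.80 = 2.0932.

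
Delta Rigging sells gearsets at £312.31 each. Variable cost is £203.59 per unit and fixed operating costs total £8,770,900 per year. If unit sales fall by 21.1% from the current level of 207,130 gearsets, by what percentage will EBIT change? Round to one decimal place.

-34.6%

Total contribution margin = 207,130 × £108.72 = £22,519,173.60.
Operating income = contribution − fixed costs = £22,519,173.60 − £8,770,900 = £13,748,273.60.
Degree of operating leverage = £22,519,173.60 / £13,748,273.60 = 1.6380.
%ΔEBIT = DOL × %ΔSales = 1.6380 × -21.1% = -34.6%.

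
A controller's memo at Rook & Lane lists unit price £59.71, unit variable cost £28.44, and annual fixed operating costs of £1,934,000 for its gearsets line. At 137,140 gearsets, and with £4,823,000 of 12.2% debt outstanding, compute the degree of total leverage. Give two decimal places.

2.43

Contribution at this volume is 137,140 × £31.27 = £4,288,367.80.
EBIT = £4,288,367.80 − £1,934,000 = £2,354,367.80. Interest = £588,406.00, so EBIT − I = £1,765,961.80.
DCL = contribution ÷ (EBIT − I) = £4,288,367.80 ÷ £1,765,961.80 = 2.4283.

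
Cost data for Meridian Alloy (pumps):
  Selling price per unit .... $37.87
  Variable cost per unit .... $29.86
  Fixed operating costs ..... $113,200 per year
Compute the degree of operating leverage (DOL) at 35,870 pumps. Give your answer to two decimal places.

Contribution at this volume is 35,870 × $8.01 = $287,318.70.
Subtracting fixed costs: EBIT = $287,318.70 − $113,200 = $174,118.70.
So DOL = total CM / EBIT = $287,318.70 / $174,118.70 = 1.6501.

1.65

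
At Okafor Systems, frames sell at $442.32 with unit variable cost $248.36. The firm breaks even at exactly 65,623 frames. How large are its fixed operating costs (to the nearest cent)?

$12,728,237.08

Unit CM = price − variable cost = $442.32 − $248.36 = $193.96.
Since BE = FC / CM, FC = 65,623 × $193.96 = $12,728,237.08.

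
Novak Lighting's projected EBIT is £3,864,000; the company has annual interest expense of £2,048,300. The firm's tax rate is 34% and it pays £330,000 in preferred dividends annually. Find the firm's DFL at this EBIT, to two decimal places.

Annual interest charges come to £2,048,300.00.
Preferred dividends grossed up pre-tax: £330,000 / (1 − 0.34) = £500,000.00.
DFL = EBIT ÷ [EBIT − I − D_p/(1−t)] = £3,864,000 ÷ [£3,864,000 − £2,048,300.00 − £500,000.00] = £3,864,000 ÷ £1,315,700.00 = 2.9368.

2.94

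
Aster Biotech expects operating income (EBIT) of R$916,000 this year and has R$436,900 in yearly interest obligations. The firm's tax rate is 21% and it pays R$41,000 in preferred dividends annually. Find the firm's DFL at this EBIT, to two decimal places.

2.14

Annual interest charges come to R$436,900.00.
Preferred dividends grossed up pre-tax: R$41,000 / (1 − 0.21) = R$51,898.73.
DFL = EBIT ÷ [EBIT − I − D_p/(1−t)] = R$916,000 ÷ [R$916,000 − R$436,900.00 − R$51,898.73] = R$916,000 ÷ R$427,201.27 = 2.1442.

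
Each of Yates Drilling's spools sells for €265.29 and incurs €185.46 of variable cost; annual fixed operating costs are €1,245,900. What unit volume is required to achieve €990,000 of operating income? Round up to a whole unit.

Contribution margin per unit = €265.29 − €185.46 = €79.83.
Required volume = (fixed costs + target profit) ÷ CM = (€1,245,900 + €990,000) ÷ €79.83 = 28,008.27, so 28,009 spools.

28,009 spools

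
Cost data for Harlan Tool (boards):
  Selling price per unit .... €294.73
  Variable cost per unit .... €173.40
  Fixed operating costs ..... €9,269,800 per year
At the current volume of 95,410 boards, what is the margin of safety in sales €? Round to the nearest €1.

Contribution margin per unit = €294.73 − €173.40 = €121.33. Break-even units = €9,269,800 ÷ €121.33 = 76,401.55; break-even revenue = 76,401.55 × €294.73 = €22,517,828.68.
Current sales = 95,410 × €294.73 = €28,120,189.30.
Margin of safety = €28,120,189.30 − €22,517,828.68 = €5,602,361.

€5,602,361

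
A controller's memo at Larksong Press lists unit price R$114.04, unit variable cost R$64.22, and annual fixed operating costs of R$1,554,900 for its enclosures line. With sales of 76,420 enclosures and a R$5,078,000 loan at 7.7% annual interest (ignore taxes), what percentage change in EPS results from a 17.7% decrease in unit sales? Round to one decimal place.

At 76,420 units, contribution = 76,420 × R$49.82 = R$3,807,244.40.
Subtracting fixed costs: EBIT = R$3,807,244.40 − R$1,554,900 = R$2,252,344.40.
Interest = R$391,006.00, so EBIT − I = R$1,861,338.40.
Degree of combined leverage = contribution ÷ (EBIT − I) = R$3,807,244.40 ÷ R$1,861,338.40 = 2.0454.
%ΔEPS = DCL × %ΔSales = 2.0454 × -17.7% = -36.2%.

-36.2%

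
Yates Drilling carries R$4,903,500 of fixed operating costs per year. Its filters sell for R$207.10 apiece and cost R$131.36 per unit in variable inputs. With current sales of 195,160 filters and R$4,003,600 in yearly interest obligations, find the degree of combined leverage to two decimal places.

Contribution at this volume is 195,160 × R$75.74 = R$14,781,418.40.
EBIT = R$14,781,418.40 − R$4,903,500 = R$9,877,918.40. Interest = R$4,003,600.00.
DOL = R$14,781,418.40 ÷ R$9,877,918.40 = 1.4964; DFL = R$9,877,918.40 ÷ R$5,874,318.40 = 1.6815.
DCL = DOL × DFL = 1.4964 × 1.6815 = 2.5162.

2.52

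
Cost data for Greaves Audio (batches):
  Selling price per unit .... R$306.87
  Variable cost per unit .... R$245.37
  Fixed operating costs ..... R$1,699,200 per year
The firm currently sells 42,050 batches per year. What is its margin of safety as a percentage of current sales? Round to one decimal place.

34.3%

Unit CM = price − variable cost = R$306.87 − R$245.37 = R$61.50. Break-even units = R$1,699,200 ÷ R$61.50 = 27,629.27; break-even revenue = 27,629.27 × R$306.87 = R$8,478,593.56.
Current sales = 42,050 × R$306.87 = R$12,903,883.50.
Margin of safety = (R$12,903,883.50 − R$8,478,593.56) ÷ R$12,903,883.50 = 34.3%.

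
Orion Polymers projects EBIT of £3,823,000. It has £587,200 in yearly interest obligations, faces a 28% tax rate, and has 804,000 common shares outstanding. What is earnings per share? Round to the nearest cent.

£2.90

Interest = £587,200.00, so EBT = £3,823,000 − £587,200.00 = £3,235,800.00.
After tax at 28%: net income = £3,235,800.00 × 0.72 = £2,329,776.00.
Per share: £2,329,776.00 / 804,000 shares = £2.90.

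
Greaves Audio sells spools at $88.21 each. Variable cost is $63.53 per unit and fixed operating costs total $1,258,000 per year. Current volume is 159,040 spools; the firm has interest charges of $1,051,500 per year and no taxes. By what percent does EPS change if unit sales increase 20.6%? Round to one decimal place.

+50.0%

Contribution at this volume is 159,040 × $24.68 = $3,925,107.20.
Subtracting fixed costs: EBIT = $3,925,107.20 − $1,258,000 = $2,667,107.20.
After interest of $1,051,500.00, pre-tax earnings = $1,615,607.20.
DCL = total CM / (EBIT − I) = $3,925,107.20 / $1,615,607.20 = 2.4295.
EPS therefore changes by 2.4295 × (+20.6%) = +50.0%.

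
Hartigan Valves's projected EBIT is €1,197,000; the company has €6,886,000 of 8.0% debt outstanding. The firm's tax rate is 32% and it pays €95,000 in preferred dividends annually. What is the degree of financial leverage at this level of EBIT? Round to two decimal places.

2.36

Interest = €550,880.00.
Preferred dividends grossed up pre-tax: €95,000 / (1 − 0.32) = €139,705.88.
DFL = EBIT ÷ [EBIT − I − D_p/(1−t)] = €1,197,000 ÷ [€1,197,000 − €550,880.00 − €139,705.88] = €1,197,000 ÷ €506,414.12 = 2.3637.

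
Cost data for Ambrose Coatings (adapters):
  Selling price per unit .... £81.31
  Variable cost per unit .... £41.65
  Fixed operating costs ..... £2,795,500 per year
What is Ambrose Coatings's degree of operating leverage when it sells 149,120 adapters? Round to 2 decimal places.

At 149,120 units, contribution = 149,120 × £39.66 = £5,914,099.20.
Subtracting fixed costs: EBIT = £5,914,099.20 − £2,795,500 = £3,118,599.20.
So DOL = total CM / EBIT = £5,914,099.20 / £3,118,599.20 = 1.8964.

1.90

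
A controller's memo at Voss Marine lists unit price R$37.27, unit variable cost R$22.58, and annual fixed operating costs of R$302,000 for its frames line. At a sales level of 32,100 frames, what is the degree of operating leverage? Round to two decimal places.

2.78

Total contribution margin = 32,100 × R$14.69 = R$471,549.00.
Subtracting fixed costs: EBIT = R$471,549.00 − R$302,000 = R$169,549.00.
Degree of operating leverage = R$471,549.00 / R$169,549.00 = 2.7812.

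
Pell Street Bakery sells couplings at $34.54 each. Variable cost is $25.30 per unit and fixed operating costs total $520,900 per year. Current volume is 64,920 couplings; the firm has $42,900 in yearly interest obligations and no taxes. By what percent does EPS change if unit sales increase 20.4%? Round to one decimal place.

Contribution at this volume is 64,920 × $9.24 = $599,860.80.
Subtracting fixed costs: EBIT = $599,860.80 − $520,900 = $78,960.80.
After interest of $42,900.00, pre-tax earnings = $36,060.80.
Degree of combined leverage = contribution ÷ (EBIT − I) = $599,860.80 ÷ $36,060.80 = 16.6347.
EPS therefore changes by 16.6347 × (+20.4%) = +339.3%.

+339.3%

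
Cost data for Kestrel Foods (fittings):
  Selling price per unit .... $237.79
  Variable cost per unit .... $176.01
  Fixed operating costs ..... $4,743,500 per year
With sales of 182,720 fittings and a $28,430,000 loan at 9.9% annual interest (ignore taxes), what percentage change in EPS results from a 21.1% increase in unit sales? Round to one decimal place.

Total contribution margin = 182,720 × $61.78 = $11,288,441.60.
EBIT = $11,288,441.60 − $4,743,500 = $6,544,941.60.
After interest of $2,814,570.00, pre-tax earnings = $3,730,371.60.
DCL = total CM / (EBIT − I) = $11,288,441.60 / $3,730,371.60 = 3.0261.
%ΔEPS = DCL × %ΔSales = 3.0261 × +21.1% = +63.9%.

+63.9%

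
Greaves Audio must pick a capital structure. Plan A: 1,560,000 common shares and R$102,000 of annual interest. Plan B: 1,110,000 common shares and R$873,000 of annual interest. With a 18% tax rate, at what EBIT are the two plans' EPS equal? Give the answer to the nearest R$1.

At indifference, (EBIT − 102,000)(1 − t)/1,560,000 = (EBIT − 873,000)(1 − t)/1,110,000.
The (1 − t) factor cancels: (EBIT − 102,000) × 1,110,000 = (EBIT − 873,000) × 1,560,000.
Solving, EBIT = (873,000·1,560,000 − 102,000·1,110,000) / (1,560,000 − 1,110,000) = 1,248,660,000,000 / 450,000 = 2,774,800.00.

R$2,774,800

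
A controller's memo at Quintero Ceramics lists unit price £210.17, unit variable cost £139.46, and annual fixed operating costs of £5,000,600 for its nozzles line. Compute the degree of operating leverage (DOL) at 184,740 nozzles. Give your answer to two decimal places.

1.62

Contribution at this volume is 184,740 × £70.71 = £13,062,965.40.
Operating income = contribution − fixed costs = £13,062,965.40 − £5,000,600 = £8,062,365.40.
So DOL = total CM / EBIT = £13,062,965.40 / £8,062,365.40 = 1.6202.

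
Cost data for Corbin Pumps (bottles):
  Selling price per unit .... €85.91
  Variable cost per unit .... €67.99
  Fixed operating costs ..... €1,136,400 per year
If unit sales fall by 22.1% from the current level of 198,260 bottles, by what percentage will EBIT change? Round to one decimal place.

-32.5%

Total contribution margin = 198,260 × €17.92 = €3,552,819.20.
Subtracting fixed costs: EBIT = €3,552,819.20 − €1,136,400 = €2,416,419.20.
So DOL = total CM / EBIT = €3,552,819.20 / €2,416,419.20 = 1.4703.
Operating income changes by 1.4703 × -22.1% = -32.5%.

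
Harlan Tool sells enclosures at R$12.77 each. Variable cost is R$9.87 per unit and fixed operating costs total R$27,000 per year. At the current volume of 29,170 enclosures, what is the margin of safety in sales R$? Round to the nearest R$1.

R$253,608

Each unit contributes R$12.77 − R$9.87 = R$2.90. Break-even units = R$27,000 ÷ R$2.90 = 9,310.34; break-even revenue = 9,310.34 × R$12.77 = R$118,893.10.
Actual sales revenue = 29,170 × R$12.77 = R$372,500.90.
Margin of safety = R$372,500.90 − R$118,893.10 = R$253,608.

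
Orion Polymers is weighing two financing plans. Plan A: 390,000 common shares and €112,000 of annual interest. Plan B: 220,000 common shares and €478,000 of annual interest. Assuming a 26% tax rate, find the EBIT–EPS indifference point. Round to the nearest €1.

€951,647

Set EPS_A = EPS_B: (EBIT − €112,000)(1 − 0.26) ÷ 390,000 = (EBIT − €478,000)(1 − 0.26) ÷ 220,000.
The (1 − t) factor cancels: (EBIT − 112,000) × 220,000 = (EBIT − 478,000) × 390,000.
EBIT × (390,000 − 220,000) = 478,000 × 390,000 − 112,000 × 220,000 = 161,780,000,000, so EBIT = 161,780,000,000 ÷ 170,000 = 951,647.06.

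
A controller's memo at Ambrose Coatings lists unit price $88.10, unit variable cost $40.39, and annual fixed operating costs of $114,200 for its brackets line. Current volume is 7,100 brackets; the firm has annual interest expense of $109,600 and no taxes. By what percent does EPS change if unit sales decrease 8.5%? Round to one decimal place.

Contribution at this volume is 7,100 × $47.71 = $338,741.00.
Operating income = contribution − fixed costs = $338,741.00 − $114,200 = $224,541.00.
Interest = $109,600.00, so EBIT − I = $114,941.00.
Degree of combined leverage = contribution ÷ (EBIT − I) = $338,741.00 ÷ $114,941.00 = 2.9471.
EPS therefore changes by 2.9471 × (-8.5%) = -25.1%.

-25.1%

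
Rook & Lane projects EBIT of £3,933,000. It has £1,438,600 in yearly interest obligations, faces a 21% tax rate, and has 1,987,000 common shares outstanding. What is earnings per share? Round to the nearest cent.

£0.99

Interest = £1,438,600.00, so EBT = £3,933,000 − £1,438,600.00 = £2,494,400.00.
After tax at 21%: net income = £2,494,400.00 × 0.79 = £1,970,576.00.
Per share: £1,970,576.00 / 1,987,000 shares = £0.99.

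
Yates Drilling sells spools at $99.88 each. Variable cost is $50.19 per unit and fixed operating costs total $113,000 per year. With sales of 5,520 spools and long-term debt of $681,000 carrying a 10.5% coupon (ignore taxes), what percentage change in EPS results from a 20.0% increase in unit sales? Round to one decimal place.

+61.1%

Contribution at this volume is 5,520 × $49.69 = $274,288.80.
Subtracting fixed costs: EBIT = $274,288.80 − $113,000 = $161,288.80.
After interest of $71,505.00, pre-tax earnings = $89,783.80.
DCL = total CM / (EBIT − I) = $274,288.80 / $89,783.80 = 3.0550.
EPS therefore changes by 3.0550 × (+20.0%) = +61.1%.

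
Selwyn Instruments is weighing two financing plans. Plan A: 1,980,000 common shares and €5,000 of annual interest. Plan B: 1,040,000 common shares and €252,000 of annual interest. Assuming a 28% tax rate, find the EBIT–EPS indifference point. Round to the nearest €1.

At indifference, (EBIT − 5,000)(1 − t)/1,980,000 = (EBIT − 252,000)(1 − t)/1,040,000.
Cancelling (1 − t) and cross-multiplying: 1,040,000·(EBIT − 5,000) = 1,980,000·(EBIT − 252,000).
EBIT × (1,980,000 − 1,040,000) = 252,000 × 1,980,000 − 5,000 × 1,040,000 = 493,760,000,000, so EBIT = 493,760,000,000 ÷ 940,000 = 525,276.60.

€525,277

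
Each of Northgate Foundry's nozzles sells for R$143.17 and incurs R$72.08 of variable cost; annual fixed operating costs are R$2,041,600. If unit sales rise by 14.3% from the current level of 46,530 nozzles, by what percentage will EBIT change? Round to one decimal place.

Contribution at this volume is 46,530 × R$71.09 = R$3,307,817.70.
Operating income = contribution − fixed costs = R$3,307,817.70 − R$2,041,600 = R$1,266,217.70.
DOL = contribution ÷ EBIT = R$3,307,817.70 ÷ R$1,266,217.70 = 2.6124.
%ΔEBIT = DOL × %ΔSales = 2.6124 × +14.3% = +37.4%.

+37.4%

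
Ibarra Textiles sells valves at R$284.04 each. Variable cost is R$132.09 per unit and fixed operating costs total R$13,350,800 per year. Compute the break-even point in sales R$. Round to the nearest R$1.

R$24,956,639

CM per unit = R$284.04 − R$132.09 = R$151.95; CM ratio = R$151.95 / R$284.04 = 0.5350.
Break-even revenue = fixed costs × price ÷ CM = R$13,350,800 × R$284.04 ÷ R$151.95 = R$24,956,639.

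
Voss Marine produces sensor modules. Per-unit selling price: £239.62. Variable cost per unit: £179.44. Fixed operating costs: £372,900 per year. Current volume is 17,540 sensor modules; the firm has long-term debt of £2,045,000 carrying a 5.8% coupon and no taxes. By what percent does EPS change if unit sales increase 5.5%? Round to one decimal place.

At 17,540 units, contribution = 17,540 × £60.18 = £1,055,557.20.
Subtracting fixed costs: EBIT = £1,055,557.20 − £372,900 = £682,657.20.
After interest of £118,610.00, pre-tax earnings = £564,047.20.
Degree of combined leverage = contribution ÷ (EBIT − I) = £1,055,557.20 ÷ £564,047.20 = 1.8714.
EPS therefore changes by 1.8714 × (+5.5%) = +10.3%.

+10.3%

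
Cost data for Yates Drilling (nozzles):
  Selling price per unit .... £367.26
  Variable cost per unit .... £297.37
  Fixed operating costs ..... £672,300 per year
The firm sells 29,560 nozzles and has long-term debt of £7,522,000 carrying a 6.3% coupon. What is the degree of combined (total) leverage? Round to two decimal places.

Total contribution margin = 29,560 × £69.89 = £2,065,948.40.
EBIT = £2,065,948.40 − £672,300 = £1,393,648.40. Interest = £473,886.00.
DOL = £2,065,948.40 ÷ £1,393,648.40 = 1.4824; DFL = £1,393,648.40 ÷ £919,762.40 = 1.5152.
DCL = DOL × DFL = 1.4824 × 1.5152 = 2.2461.

2.25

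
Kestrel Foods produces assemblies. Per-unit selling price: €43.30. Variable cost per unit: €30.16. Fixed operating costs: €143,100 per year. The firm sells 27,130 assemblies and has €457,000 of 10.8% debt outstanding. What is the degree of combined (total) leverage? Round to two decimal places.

2.17

Contribution at this volume is 27,130 × €13.14 = €356,488.20.
Operating income = contribution − fixed costs = €356,488.20 − €143,100 = €213,388.20. Interest = €49,356.00, so EBIT − I = €164,032.20.
DCL = contribution ÷ (EBIT − I) = €356,488.20 ÷ €164,032.20 = 2.1733.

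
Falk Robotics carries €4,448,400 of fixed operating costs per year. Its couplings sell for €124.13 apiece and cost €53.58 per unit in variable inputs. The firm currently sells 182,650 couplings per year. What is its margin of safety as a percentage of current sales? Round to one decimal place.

Contribution margin per unit = €124.13 − €53.58 = €70.55. Break-even units = €4,448,400 ÷ €70.55 = 63,053.15; break-even revenue = 63,053.15 × €124.13 = €7,826,787.98.
Current sales = 182,650 × €124.13 = €22,672,344.50.
Margin of safety = (€22,672,344.50 − €7,826,787.98) ÷ €22,672,344.50 = 65.5%.

65.5%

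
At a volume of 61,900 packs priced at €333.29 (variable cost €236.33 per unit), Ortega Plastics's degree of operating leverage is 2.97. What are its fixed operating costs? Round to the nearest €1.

Total contribution margin = 61,900 × €96.96 = €6,001,824.00.
Since DOL = CM ÷ EBIT, EBIT = €6,001,824.00 ÷ 2.97 = €2,020,816.16.
Fixed costs = CM − EBIT = €6,001,824.00 − €2,020,816.16 = €3,981,008.

€3,981,008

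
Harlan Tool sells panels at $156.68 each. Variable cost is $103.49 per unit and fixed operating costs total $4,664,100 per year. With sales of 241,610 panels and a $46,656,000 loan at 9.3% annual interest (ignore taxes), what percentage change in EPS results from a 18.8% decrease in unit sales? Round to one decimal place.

-62.8%

Total contribution margin = 241,610 × $53.19 = $12,851,235.90.
Subtracting fixed costs: EBIT = $12,851,235.90 − $4,664,100 = $8,187,135.90.
After interest of $4,339,008.00, pre-tax earnings = $3,848,127.90.
Degree of combined leverage = contribution ÷ (EBIT − I) = $12,851,235.90 ÷ $3,848,127.90 = 3.3396.
%ΔEPS = DCL × %ΔSales = 3.3396 × -18.8% = -62.8%.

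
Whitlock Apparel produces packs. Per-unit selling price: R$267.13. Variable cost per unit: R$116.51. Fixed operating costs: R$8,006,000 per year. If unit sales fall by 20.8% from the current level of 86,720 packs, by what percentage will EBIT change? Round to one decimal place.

Total contribution margin = 86,720 × R$150.62 = R$13,061,766.40.
EBIT = R$13,061,766.40 − R$8,006,000 = R$5,055,766.40.
So DOL = total CM / EBIT = R$13,061,766.40 / R$5,055,766.40 = 2.5835.
Operating income changes by 2.5835 × -20.8% = -53.7%.

-53.7%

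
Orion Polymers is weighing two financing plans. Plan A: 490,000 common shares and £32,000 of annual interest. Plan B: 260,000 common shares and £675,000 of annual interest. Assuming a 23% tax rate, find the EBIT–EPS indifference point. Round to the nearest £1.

At indifference, (EBIT − 32,000)(1 − t)/490,000 = (EBIT − 675,000)(1 − t)/260,000.
The (1 − t) factor cancels: (EBIT − 32,000) × 260,000 = (EBIT − 675,000) × 490,000.
Solving, EBIT = (675,000·490,000 − 32,000·260,000) / (490,000 − 260,000) = 322,430,000,000 / 230,000 = 1,401,869.57.

£1,401,870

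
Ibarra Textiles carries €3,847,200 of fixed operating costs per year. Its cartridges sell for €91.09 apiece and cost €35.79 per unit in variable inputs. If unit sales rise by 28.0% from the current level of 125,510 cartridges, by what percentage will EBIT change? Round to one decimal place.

+62.8%

At 125,510 units, contribution = 125,510 × €55.30 = €6,940,703.00.
Operating income = contribution − fixed costs = €6,940,703.00 − €3,847,200 = €3,093,503.00.
DOL = contribution ÷ EBIT = €6,940,703.00 ÷ €3,093,503.00 = 2.2436.
%ΔEBIT = DOL × %ΔSales = 2.2436 × +28.0% = +62.8%.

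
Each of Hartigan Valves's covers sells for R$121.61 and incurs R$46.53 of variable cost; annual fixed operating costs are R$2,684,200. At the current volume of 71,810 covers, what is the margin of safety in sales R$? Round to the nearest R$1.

Contribution margin per unit = R$121.61 − R$46.53 = R$75.08. Break-even units = R$2,684,200 ÷ R$75.08 = 35,751.20; break-even revenue = 35,751.20 × R$121.61 = R$4,347,703.28.
Current sales = 71,810 × R$121.61 = R$8,732,814.10.
Margin of safety = R$8,732,814.10 − R$4,347,703.28 = R$4,385,111.

R$4,385,111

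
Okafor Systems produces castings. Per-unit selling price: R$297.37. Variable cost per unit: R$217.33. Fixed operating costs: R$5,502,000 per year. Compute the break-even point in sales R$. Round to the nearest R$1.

R$20,441,401

CM per unit = R$297.37 − R$217.33 = R$80.04; CM ratio = R$80.04 / R$297.37 = 0.2692.
Break-even sales = FC ÷ CM ratio = R$5,502,000 × R$297.37 / R$80.04 = R$20,441,401.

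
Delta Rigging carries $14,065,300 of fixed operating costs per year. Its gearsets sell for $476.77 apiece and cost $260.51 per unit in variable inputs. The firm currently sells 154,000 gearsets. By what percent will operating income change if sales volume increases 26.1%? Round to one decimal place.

Total contribution margin = 154,000 × $216.26 = $33,304,040.00.
EBIT = $33,304,040.00 − $14,065,300 = $19,238,740.00.
So DOL = total CM / EBIT = $33,304,040.00 / $19,238,740.00 = 1.7311.
Operating income changes by 1.7311 × +26.1% = +45.2%.

+45.2%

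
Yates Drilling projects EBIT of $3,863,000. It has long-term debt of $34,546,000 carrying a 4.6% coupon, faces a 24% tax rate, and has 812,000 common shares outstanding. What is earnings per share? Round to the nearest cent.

$2.13

Interest = $1,589,116.00, so EBT = $3,863,000 − $1,589,116.00 = $2,273,884.00.
After tax at 24%: net income = $2,273,884.00 × 0.76 = $1,728,151.84.
Per share: $1,728,151.84 / 812,000 shares = $2.13.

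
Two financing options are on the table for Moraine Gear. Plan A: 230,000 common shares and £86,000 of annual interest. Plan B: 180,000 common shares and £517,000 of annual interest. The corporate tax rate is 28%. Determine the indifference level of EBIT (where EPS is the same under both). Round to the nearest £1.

At indifference, (EBIT − 86,000)(1 − t)/230,000 = (EBIT − 517,000)(1 − t)/180,000.
The (1 − t) factor cancels: (EBIT − 86,000) × 180,000 = (EBIT − 517,000) × 230,000.
EBIT × (230,000 − 180,000) = 517,000 × 230,000 − 86,000 × 180,000 = 103,430,000,000, so EBIT = 103,430,000,000 ÷ 50,000 = 2,068,600.00.

£2,068,600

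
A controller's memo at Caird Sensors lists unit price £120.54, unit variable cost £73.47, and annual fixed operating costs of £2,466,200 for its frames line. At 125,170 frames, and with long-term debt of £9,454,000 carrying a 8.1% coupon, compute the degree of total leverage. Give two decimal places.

Contribution at this volume is 125,170 × £47.07 = £5,891,751.90.
EBIT = £5,891,751.90 − £2,466,200 = £3,425,551.90. Interest = £765,774.00, so EBIT − I = £2,659,777.90.
Degree of total leverage = total CM / (EBIT − interest) = £5,891,751.90 / £2,659,777.90 = 2.2151.

2.22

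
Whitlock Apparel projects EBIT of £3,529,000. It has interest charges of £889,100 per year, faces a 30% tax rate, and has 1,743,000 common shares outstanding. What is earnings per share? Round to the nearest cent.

Pre-tax income = £3,529,000 − £889,100.00 = £2,639,900.00.
Net income = £2,639,900.00 × (1 − 0.30) = £1,847,930.00.
EPS = £1,847,930.00 ÷ 1,743,000 = £1.06.

£1.06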